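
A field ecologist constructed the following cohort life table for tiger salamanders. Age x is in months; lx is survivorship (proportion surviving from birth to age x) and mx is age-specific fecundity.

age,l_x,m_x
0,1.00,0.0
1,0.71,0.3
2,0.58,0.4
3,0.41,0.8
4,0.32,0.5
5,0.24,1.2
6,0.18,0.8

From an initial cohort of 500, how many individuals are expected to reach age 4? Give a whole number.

Expected survivors = N0 · l_4 = 500 × 0.32 = 160 → 160

160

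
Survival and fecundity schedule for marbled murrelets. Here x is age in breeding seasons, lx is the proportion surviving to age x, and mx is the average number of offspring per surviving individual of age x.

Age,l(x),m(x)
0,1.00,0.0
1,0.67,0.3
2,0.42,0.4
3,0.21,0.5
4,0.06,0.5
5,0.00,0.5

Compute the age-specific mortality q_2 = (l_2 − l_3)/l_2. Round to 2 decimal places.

q_2 = (l_2 − l_3) / l_2 = (0.42 − 0.21) / 0.42
     = 0.21 / 0.42 = 0.5 → 0.50

0.50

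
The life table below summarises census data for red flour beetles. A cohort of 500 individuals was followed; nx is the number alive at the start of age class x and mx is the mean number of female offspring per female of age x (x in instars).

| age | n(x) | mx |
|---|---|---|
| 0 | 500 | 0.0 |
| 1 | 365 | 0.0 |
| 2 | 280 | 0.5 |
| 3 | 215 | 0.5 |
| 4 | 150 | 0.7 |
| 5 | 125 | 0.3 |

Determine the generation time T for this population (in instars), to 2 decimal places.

3.10

lx = nx/n0 = nx/500: 1, 0.73, 0.56, 0.43, 0.3, 0.25
lx·mx: 0, 0, 0.28, 0.215, 0.21, 0.075 → R0 = 0.78
x·lx·mx: 0, 0, 0.56, 0.645, 0.84, 0.375 → Σ = 2.42
T = 2.42 / 0.78 = 3.102564… → 3.10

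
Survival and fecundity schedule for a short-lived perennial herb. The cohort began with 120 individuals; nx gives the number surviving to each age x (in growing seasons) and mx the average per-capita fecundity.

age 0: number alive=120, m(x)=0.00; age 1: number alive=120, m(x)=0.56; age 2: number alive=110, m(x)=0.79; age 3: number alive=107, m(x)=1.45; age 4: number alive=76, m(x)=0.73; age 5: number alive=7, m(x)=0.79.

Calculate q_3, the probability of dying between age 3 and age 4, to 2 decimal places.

lx = nx/n0 = nx/120: 1, 1, 0.91667…, 0.89167…, 0.63333…, 0.05833…
q_3 = (l_3 − l_4) / l_3 = (0.891667… − 0.633333…) / 0.891667…
     = 0.258333… / 0.891667… = 0.28972… → 0.29

0.29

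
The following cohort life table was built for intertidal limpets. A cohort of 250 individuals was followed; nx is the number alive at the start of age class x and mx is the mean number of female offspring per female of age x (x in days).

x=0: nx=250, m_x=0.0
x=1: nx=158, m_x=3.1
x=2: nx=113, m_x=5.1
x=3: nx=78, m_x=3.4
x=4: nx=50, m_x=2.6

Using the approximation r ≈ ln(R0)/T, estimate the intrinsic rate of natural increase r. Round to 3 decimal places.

0.872

lx = nx/n0 = nx/250: 1, 0.632, 0.452, 0.312, 0.2
R0 = Σ lx·mx = 0 + 1.9592 + 2.3052 + 1.0608 + 0.52 = 5.8452
Σ x·lx·mx = 11.832; T = 11.832/5.8452 = 2.02423…
r ≈ ln(R0)/T = ln(5.8452)/2.02423… = 0.87225… → 0.872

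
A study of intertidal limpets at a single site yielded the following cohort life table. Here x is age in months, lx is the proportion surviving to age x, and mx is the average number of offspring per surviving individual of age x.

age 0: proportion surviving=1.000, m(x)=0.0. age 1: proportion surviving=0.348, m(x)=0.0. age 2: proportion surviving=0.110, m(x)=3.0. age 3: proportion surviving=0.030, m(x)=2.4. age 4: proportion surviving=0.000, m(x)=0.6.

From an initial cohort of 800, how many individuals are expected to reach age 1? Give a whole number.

Expected survivors = N0 · l_1 = 800 × 0.348 = 278.4 → 278

278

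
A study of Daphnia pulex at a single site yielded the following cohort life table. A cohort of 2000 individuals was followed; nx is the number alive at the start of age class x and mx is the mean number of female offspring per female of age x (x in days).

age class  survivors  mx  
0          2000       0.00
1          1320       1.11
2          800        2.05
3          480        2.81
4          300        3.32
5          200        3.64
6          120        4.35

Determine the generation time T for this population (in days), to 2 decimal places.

2.92

lx = nx/n0 = nx/2000: 1, 0.66, 0.4, 0.24, 0.15, 0.1, 0.06
lx·mx: 0, 0.7326, 0.82, 0.6744, 0.498, 0.364, 0.261 → R0 = 3.35
x·lx·mx: 0, 0.7326, 1.64, 2.0232, 1.992, 1.82, 1.566 → Σ = 9.7738
T = 9.7738 / 3.35 = 2.917552… → 2.92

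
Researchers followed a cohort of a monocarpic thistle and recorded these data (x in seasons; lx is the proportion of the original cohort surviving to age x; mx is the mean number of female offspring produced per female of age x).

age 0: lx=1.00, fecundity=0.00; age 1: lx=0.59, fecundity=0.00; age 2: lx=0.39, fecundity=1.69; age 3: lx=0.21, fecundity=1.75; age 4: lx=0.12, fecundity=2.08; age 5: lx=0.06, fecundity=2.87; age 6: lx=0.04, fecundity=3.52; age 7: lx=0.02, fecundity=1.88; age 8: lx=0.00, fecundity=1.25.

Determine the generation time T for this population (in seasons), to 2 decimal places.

3.31

lx·mx: 0, 0, 0.6591, 0.3675, 0.2496, 0.1722, 0.1408, 0.0376, 0 → R0 = 1.6268
x·lx·mx: 0, 0, 1.3182, 1.1025, 0.9984, 0.861, 0.8448, 0.2632, 0 → Σ = 5.3881
T = 5.3881 / 1.6268 = 3.312085… → 3.31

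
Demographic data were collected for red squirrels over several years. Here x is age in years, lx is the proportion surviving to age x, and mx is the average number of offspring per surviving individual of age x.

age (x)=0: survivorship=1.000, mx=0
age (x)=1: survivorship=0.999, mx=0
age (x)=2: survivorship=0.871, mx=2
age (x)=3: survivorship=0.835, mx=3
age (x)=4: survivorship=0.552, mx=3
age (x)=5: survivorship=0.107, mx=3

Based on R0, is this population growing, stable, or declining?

R0 = Σ lx·mx = 0 + 0 + 1.742 + 2.505 + 1.656 + 0.321 = 6.224
R0 > 1, so the population is growing.

growing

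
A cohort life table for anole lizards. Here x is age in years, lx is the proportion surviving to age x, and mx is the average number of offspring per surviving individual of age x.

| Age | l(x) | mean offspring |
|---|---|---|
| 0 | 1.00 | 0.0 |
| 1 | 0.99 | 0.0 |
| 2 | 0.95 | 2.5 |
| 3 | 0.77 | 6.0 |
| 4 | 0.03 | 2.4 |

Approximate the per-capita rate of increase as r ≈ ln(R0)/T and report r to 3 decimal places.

0.731

R0 = Σ lx·mx = 0 + 0 + 2.375 + 4.62 + 0.072 = 7.067
Σ x·lx·mx = 18.898; T = 18.898/7.067 = 2.67412…
r ≈ ln(R0)/T = ln(7.067)/2.67412… = 0.73124… → 0.731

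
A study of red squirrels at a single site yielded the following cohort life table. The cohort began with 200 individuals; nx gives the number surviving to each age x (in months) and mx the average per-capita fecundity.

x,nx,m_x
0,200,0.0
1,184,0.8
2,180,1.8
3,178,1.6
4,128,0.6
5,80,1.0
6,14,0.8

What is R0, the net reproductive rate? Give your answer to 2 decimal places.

4.62

lx = nx/n0 = nx/200: 1, 0.92, 0.9, 0.89, 0.64, 0.4, 0.07
lx·mx by age: 0, 0.736, 1.62, 1.424, 0.384, 0.4, 0.056
R0 = Σ lx·mx = 4.62 → 4.62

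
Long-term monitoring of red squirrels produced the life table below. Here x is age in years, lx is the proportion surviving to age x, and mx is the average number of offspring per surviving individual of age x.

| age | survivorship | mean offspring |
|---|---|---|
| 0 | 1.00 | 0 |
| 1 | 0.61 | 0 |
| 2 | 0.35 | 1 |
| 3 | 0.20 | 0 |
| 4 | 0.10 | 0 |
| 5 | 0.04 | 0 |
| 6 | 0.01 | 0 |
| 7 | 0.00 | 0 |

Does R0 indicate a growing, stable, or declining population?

declining

R0 = Σ lx·mx = 0 + 0 + 0.35 + 0 + 0 + 0 + 0 + 0 = 0.35
R0 < 1, so the population is declining.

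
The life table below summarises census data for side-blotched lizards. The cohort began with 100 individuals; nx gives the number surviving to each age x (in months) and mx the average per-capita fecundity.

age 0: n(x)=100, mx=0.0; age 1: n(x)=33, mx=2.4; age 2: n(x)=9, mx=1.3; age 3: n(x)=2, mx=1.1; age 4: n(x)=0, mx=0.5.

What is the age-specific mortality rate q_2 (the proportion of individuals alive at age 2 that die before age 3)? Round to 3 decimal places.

0.778

lx = nx/n0 = nx/100: 1, 0.33, 0.09, 0.02, 0
q_2 = (l_2 − l_3) / l_2 = (0.09 − 0.02) / 0.09
     = 0.07 / 0.09 = 0.777778… → 0.778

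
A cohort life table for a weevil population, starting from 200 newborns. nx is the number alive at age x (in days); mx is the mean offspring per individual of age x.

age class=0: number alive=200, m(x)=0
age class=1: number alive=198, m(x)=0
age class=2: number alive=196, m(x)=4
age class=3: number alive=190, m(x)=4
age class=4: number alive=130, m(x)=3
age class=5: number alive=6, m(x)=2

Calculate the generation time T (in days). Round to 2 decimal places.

lx = nx/n0 = nx/200: 1, 0.99, 0.98, 0.95, 0.65, 0.03
lx·mx: 0, 0, 3.92, 3.8, 1.95, 0.06 → R0 = 9.73
x·lx·mx: 0, 0, 7.84, 11.4, 7.8, 0.3 → Σ = 27.34
T = 27.34 / 9.73 = 2.809866… → 2.81

2.81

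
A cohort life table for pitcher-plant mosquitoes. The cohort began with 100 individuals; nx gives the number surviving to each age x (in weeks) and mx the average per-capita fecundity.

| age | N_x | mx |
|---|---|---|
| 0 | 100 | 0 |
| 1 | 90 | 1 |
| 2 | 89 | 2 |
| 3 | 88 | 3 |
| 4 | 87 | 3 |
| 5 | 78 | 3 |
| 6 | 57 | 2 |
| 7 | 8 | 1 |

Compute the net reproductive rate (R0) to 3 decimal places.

11.490

lx = nx/n0 = nx/100: 1, 0.9, 0.89, 0.88, 0.87, 0.78, 0.57, 0.08
lx·mx by age: 0, 0.9, 1.78, 2.64, 2.61, 2.34, 1.14, 0.08
R0 = Σ lx·mx = 11.49 → 11.490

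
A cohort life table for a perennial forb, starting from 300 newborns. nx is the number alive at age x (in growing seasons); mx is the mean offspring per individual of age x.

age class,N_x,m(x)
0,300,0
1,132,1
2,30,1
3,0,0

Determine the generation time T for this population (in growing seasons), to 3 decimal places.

lx = nx/n0 = nx/300: 1, 0.44, 0.1, 0
lx·mx: 0, 0.44, 0.1, 0 → R0 = 0.54
x·lx·mx: 0, 0.44, 0.2, 0 → Σ = 0.64
T = 0.64 / 0.54 = 1.185185… → 1.185

1.185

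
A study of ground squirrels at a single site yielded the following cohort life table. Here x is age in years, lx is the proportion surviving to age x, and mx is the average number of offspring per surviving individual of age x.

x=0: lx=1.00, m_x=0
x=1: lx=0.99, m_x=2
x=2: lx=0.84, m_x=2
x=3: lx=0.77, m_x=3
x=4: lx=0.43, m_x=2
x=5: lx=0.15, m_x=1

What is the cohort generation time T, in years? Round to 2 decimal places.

lx·mx: 0, 1.98, 1.68, 2.31, 0.86, 0.15 → R0 = 6.98
x·lx·mx: 0, 1.98, 3.36, 6.93, 3.44, 0.75 → Σ = 16.46
T = 16.46 / 6.98 = 2.358166… → 2.36

2.36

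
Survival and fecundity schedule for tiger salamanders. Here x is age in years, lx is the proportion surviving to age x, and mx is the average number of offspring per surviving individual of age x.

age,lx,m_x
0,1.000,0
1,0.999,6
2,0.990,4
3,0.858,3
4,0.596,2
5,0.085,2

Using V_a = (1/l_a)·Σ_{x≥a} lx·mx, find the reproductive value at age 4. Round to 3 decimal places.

lx·mx for x ≥ 4: 1.192, 0.17 → sum = 1.362
V_4 = 1.362 / l_4 = 1.362 / 0.596 = 2.285235… → 2.285

2.285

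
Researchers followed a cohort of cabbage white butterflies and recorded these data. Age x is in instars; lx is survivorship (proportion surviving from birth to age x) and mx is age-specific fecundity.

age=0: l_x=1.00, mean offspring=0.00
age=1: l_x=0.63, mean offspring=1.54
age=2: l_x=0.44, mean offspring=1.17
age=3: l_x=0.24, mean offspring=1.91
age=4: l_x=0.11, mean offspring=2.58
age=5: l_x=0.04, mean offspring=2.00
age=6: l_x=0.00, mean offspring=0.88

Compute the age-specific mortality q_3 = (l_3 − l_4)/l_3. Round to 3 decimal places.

q_3 = (l_3 − l_4) / l_3 = (0.24 − 0.11) / 0.24
     = 0.13 / 0.24 = 0.541667… → 0.542

0.542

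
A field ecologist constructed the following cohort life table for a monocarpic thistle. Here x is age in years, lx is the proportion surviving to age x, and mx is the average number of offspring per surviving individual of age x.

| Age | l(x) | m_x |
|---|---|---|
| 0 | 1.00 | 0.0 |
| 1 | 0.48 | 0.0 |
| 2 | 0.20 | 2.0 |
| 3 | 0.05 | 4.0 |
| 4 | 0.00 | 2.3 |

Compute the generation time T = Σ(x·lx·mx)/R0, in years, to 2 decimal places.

2.33

lx·mx: 0, 0, 0.4, 0.2, 0 → R0 = 0.6
x·lx·mx: 0, 0, 0.8, 0.6, 0 → Σ = 1.4
T = 1.4 / 0.6 = 2.333333… → 2.33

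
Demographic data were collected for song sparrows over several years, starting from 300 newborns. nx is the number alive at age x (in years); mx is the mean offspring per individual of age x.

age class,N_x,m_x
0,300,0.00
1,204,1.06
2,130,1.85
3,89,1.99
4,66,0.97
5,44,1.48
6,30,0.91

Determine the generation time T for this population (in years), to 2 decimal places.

2.50

lx = nx/n0 = nx/300: 1, 0.68, 0.43333…, 0.29667…, 0.22, 0.14667…, 0.1
lx·mx: 0, 0.7208, 0.801667…, 0.590367…, 0.2134, 0.217067…, 0.091 → R0 = 2.6343…
x·lx·mx: 0, 0.7208, 1.603333…, 1.7711…, 0.8536, 1.085333…, 0.546 → Σ = 6.580167…
T = 6.580167… / 2.6343… = 2.497881… → 2.50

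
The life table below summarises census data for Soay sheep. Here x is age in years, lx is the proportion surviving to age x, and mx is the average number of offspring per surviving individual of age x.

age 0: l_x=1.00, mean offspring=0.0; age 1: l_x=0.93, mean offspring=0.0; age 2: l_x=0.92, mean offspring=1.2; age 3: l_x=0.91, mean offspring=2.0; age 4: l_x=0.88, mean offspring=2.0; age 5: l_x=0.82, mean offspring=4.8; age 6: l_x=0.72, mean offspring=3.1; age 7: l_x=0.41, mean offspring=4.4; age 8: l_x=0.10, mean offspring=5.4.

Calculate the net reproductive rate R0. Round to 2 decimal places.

lx·mx by age: 0, 0, 1.104, 1.82, 1.76, 3.936, 2.232, 1.804, 0.54
R0 = Σ lx·mx = 13.196 → 13.20

13.20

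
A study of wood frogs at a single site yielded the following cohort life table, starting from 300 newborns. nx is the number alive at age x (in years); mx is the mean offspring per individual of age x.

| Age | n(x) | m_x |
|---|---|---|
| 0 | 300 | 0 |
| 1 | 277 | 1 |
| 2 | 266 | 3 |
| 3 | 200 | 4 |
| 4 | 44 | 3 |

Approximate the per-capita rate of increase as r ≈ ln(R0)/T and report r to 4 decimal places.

0.7945

lx = nx/n0 = nx/300: 1, 0.92333…, 0.88667…, 0.66667…, 0.14667…
R0 = Σ lx·mx = 0 + 0.92333… + 2.66… + 2.66667… + 0.44… = 6.69…
Σ x·lx·mx = 16.003333…; T = 16.003333…/6.69… = 2.39213…
r ≈ ln(R0)/T = ln(6.69…)/2.39213… = 0.794529… → 0.7945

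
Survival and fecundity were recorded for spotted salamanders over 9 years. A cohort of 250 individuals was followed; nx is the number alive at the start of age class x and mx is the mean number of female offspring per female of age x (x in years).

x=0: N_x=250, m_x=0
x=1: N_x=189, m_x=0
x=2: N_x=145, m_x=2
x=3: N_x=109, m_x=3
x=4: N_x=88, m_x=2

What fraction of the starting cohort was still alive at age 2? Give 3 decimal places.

l_2 = n_2/n_0 = 145/250 = 0.58 → 0.580

0.580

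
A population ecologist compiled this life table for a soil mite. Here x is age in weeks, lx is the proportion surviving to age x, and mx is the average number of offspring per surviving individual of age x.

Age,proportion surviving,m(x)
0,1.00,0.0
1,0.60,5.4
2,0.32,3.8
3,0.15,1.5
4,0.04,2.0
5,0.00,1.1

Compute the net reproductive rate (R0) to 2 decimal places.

4.76

lx·mx by age: 0, 3.24, 1.216, 0.225, 0.08, 0
R0 = Σ lx·mx = 4.761 → 4.76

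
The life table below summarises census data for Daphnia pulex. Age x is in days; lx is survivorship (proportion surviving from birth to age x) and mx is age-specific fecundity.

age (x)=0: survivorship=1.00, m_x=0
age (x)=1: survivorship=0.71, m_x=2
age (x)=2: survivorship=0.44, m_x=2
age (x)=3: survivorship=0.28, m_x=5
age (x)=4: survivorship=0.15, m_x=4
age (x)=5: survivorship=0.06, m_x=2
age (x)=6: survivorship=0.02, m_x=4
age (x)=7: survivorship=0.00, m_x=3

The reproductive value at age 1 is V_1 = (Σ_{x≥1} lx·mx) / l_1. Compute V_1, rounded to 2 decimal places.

lx·mx for x ≥ 1: 1.42, 0.88, 1.4, 0.6, 0.12, 0.08, 0 → sum = 4.5
V_1 = 4.5 / l_1 = 4.5 / 0.71 = 6.338028… → 6.34

6.34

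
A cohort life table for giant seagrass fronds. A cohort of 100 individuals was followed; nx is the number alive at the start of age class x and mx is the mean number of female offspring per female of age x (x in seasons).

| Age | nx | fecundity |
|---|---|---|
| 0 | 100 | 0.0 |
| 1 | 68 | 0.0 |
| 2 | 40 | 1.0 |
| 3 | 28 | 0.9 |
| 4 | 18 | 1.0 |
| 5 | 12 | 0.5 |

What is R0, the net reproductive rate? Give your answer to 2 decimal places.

lx = nx/n0 = nx/100: 1, 0.68, 0.4, 0.28, 0.18, 0.12
lx·mx by age: 0, 0, 0.4, 0.252, 0.18, 0.06
R0 = Σ lx·mx = 0.892 → 0.89

0.89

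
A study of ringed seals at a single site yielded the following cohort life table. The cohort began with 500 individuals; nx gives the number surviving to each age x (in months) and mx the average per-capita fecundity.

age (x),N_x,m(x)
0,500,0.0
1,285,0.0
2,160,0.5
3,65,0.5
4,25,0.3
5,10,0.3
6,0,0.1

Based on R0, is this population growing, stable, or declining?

lx = nx/n0 = nx/500: 1, 0.57, 0.32, 0.13, 0.05, 0.02, 0
R0 = Σ lx·mx = 0 + 0 + 0.16 + 0.065 + 0.015 + 0.006 + 0 = 0.246
R0 < 1, so the population is declining.

declining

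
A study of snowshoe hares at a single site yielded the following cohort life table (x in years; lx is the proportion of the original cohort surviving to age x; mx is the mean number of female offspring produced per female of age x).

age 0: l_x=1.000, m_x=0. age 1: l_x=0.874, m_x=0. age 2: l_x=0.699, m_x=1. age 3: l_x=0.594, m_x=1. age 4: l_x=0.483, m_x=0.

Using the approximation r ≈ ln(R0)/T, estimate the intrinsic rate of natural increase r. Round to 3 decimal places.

R0 = Σ lx·mx = 0 + 0 + 0.699 + 0.594 + 0 = 1.293
Σ x·lx·mx = 3.18; T = 3.18/1.293 = 2.4594…
r ≈ ln(R0)/T = ln(1.293)/2.4594… = 0.10448… → 0.104

0.104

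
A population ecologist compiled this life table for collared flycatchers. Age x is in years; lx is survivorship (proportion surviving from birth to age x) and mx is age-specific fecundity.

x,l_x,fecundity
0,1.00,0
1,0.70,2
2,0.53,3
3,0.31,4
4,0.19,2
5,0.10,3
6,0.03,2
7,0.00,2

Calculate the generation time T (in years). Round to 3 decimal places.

lx·mx: 0, 1.4, 1.59, 1.24, 0.38, 0.3, 0.06, 0 → R0 = 4.97
x·lx·mx: 0, 1.4, 3.18, 3.72, 1.52, 1.5, 0.36, 0 → Σ = 11.68
T = 11.68 / 4.97 = 2.350101… → 2.350

2.350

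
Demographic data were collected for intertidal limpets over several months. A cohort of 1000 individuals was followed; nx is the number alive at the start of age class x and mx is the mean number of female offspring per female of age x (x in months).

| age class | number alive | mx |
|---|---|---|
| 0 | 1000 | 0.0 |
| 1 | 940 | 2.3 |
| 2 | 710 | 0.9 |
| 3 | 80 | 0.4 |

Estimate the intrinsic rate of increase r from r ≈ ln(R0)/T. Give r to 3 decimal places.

0.834

lx = nx/n0 = nx/1000: 1, 0.94, 0.71, 0.08
R0 = Σ lx·mx = 0 + 2.162 + 0.639 + 0.032 = 2.833
Σ x·lx·mx = 3.536; T = 3.536/2.833 = 1.24815…
r ≈ ln(R0)/T = ln(2.833)/1.24815… = 0.83431… → 0.834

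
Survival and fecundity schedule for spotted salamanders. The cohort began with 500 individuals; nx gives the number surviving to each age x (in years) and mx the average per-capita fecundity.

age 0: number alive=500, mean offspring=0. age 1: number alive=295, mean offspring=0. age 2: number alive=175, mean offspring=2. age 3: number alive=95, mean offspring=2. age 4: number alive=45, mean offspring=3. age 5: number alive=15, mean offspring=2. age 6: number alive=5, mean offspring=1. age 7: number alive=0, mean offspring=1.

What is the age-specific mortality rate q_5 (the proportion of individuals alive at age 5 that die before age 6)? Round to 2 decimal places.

0.67

lx = nx/n0 = nx/500: 1, 0.59, 0.35, 0.19, 0.09, 0.03, 0.01, 0
q_5 = (l_5 − l_6) / l_5 = (0.03 − 0.01) / 0.03
     = 0.02 / 0.03 = 0.666667… → 0.67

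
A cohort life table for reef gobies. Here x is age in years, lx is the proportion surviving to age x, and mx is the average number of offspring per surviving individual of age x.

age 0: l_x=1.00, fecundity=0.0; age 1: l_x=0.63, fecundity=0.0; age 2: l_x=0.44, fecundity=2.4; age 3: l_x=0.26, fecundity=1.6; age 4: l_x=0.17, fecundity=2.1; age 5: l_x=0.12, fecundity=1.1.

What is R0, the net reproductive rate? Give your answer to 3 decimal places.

1.961

lx·mx by age: 0, 0, 1.056, 0.416, 0.357, 0.132
R0 = Σ lx·mx = 1.961 → 1.961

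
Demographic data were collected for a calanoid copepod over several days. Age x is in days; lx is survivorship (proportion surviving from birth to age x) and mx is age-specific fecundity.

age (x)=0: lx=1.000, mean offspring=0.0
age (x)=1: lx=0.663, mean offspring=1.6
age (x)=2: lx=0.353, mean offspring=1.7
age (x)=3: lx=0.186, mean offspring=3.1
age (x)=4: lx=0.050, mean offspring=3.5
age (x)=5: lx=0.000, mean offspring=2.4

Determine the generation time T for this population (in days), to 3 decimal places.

1.944

lx·mx: 0, 1.0608, 0.6001, 0.5766, 0.175, 0 → R0 = 2.4125
x·lx·mx: 0, 1.0608, 1.2002, 1.7298, 0.7, 0 → Σ = 4.6908
T = 4.6908 / 2.4125 = 1.944373… → 1.944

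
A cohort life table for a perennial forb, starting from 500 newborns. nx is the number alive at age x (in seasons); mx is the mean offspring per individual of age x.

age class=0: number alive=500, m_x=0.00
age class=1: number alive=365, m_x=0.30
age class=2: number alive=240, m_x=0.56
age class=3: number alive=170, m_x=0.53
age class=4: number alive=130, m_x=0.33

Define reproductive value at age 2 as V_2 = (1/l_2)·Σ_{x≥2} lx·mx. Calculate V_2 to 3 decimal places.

lx = nx/n0 = nx/500: 1, 0.73, 0.48, 0.34, 0.26
lx·mx for x ≥ 2: 0.2688, 0.1802, 0.0858 → sum = 0.5348
V_2 = 0.5348 / l_2 = 0.5348 / 0.48 = 1.114167… → 1.114

1.114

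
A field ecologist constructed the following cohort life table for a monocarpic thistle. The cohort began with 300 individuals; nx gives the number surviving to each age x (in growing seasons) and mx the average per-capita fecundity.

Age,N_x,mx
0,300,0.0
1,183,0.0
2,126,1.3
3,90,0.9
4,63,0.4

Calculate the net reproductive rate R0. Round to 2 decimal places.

lx = nx/n0 = nx/300: 1, 0.61, 0.42, 0.3, 0.21
lx·mx by age: 0, 0, 0.546, 0.27, 0.084
R0 = Σ lx·mx = 0.9 → 0.90

0.90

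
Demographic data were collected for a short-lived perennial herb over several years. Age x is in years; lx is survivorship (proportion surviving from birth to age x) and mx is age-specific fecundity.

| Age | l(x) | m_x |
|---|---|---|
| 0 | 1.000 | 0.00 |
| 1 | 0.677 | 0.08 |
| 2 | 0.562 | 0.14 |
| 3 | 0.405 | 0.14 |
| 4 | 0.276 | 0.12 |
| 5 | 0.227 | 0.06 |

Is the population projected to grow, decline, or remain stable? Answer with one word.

declining

R0 = Σ lx·mx = 0 + 0.05416 + 0.07868 + 0.0567 + 0.03312 + 0.01362 = 0.23628
R0 < 1, so the population is declining.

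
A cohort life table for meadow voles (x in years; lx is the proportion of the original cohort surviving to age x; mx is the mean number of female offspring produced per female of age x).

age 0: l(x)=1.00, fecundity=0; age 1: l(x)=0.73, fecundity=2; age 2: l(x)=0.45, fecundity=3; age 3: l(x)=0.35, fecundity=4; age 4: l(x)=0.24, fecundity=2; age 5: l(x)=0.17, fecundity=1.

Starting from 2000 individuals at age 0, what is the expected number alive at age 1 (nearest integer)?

Expected survivors = N0 · l_1 = 2000 × 0.73 = 1460 → 1460

1460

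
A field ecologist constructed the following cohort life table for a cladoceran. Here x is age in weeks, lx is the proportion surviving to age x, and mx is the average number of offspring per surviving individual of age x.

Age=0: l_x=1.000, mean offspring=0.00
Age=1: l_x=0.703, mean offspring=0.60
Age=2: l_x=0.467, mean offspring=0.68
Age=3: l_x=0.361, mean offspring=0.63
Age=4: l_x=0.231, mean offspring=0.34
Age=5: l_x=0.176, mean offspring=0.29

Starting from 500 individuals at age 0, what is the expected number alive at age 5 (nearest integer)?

88

Expected survivors = N0 · l_5 = 500 × 0.176 = 88 → 88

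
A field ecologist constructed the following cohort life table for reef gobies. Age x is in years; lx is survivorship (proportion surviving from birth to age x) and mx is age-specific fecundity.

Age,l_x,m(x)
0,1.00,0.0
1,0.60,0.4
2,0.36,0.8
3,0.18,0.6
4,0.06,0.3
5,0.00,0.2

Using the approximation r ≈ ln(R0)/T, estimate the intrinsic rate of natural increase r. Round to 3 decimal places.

-0.229

R0 = Σ lx·mx = 0 + 0.24 + 0.288 + 0.108 + 0.018 + 0 = 0.654
Σ x·lx·mx = 1.212; T = 1.212/0.654 = 1.85321…
r ≈ ln(R0)/T = ln(0.654)/1.85321… = -0.22914… → -0.229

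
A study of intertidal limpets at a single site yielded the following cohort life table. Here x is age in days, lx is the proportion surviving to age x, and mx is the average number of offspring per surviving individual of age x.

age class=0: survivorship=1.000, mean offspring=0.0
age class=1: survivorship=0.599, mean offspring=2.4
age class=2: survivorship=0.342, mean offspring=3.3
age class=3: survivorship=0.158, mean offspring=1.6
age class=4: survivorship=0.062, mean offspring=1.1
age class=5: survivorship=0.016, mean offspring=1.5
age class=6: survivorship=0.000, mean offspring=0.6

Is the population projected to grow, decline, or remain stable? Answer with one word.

growing

R0 = Σ lx·mx = 0 + 1.4376 + 1.1286 + 0.2528 + 0.0682 + 0.024 + 0 = 2.9112
R0 > 1, so the population is growing.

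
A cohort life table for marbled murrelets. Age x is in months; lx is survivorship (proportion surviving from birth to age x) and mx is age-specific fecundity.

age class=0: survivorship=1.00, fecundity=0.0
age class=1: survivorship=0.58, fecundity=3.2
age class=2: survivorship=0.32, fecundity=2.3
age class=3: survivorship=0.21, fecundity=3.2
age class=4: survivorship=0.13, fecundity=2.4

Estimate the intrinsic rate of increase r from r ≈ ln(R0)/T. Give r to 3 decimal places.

R0 = Σ lx·mx = 0 + 1.856 + 0.736 + 0.672 + 0.312 = 3.576
Σ x·lx·mx = 6.592; T = 6.592/3.576 = 1.8434…
r ≈ ln(R0)/T = ln(3.576)/1.8434… = 0.69125… → 0.691

0.691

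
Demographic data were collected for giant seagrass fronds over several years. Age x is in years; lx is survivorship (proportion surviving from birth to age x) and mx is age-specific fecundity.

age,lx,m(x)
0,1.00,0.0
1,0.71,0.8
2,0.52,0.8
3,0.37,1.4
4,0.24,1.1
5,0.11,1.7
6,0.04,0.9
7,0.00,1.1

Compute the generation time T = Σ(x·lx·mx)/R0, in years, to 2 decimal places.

2.59

lx·mx: 0, 0.568, 0.416, 0.518, 0.264, 0.187, 0.036, 0 → R0 = 1.989
x·lx·mx: 0, 0.568, 0.832, 1.554, 1.056, 0.935, 0.216, 0 → Σ = 5.161
T = 5.161 / 1.989 = 2.594771… → 2.59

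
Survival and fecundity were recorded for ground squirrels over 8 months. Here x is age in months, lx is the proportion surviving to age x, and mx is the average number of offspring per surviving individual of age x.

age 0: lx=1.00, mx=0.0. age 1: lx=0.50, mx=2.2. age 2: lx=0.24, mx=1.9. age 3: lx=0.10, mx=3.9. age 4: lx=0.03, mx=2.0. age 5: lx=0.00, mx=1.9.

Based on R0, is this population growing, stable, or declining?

growing

R0 = Σ lx·mx = 0 + 1.1 + 0.456 + 0.39 + 0.06 + 0 = 2.006
R0 > 1, so the population is growing.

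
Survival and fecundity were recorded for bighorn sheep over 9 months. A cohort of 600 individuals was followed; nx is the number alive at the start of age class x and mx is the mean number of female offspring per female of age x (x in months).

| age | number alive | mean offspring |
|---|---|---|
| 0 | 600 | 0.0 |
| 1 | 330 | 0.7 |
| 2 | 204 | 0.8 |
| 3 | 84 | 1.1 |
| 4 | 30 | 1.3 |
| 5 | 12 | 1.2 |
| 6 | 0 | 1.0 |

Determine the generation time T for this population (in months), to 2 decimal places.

1.97

lx = nx/n0 = nx/600: 1, 0.55, 0.34, 0.14, 0.05, 0.02, 0
lx·mx: 0, 0.385, 0.272, 0.154, 0.065, 0.024, 0 → R0 = 0.9
x·lx·mx: 0, 0.385, 0.544, 0.462, 0.26, 0.12, 0 → Σ = 1.771
T = 1.771 / 0.9 = 1.967778… → 1.97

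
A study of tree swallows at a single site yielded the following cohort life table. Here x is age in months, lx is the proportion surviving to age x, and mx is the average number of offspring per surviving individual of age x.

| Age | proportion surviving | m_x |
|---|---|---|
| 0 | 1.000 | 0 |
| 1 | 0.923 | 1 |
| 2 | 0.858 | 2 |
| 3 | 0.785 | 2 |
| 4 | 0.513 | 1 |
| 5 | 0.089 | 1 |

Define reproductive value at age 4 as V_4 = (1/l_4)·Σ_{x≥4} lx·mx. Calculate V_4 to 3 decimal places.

1.173

lx·mx for x ≥ 4: 0.513, 0.089 → sum = 0.602
V_4 = 0.602 / l_4 = 0.602 / 0.513 = 1.173489… → 1.173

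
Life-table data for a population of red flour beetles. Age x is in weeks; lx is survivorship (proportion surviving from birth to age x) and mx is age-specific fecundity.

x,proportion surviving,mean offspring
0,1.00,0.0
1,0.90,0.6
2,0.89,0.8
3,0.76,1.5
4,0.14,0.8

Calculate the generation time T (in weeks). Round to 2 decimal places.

2.33

lx·mx: 0, 0.54, 0.712, 1.14, 0.112 → R0 = 2.504
x·lx·mx: 0, 0.54, 1.424, 3.42, 0.448 → Σ = 5.832
T = 5.832 / 2.504 = 2.329073… → 2.33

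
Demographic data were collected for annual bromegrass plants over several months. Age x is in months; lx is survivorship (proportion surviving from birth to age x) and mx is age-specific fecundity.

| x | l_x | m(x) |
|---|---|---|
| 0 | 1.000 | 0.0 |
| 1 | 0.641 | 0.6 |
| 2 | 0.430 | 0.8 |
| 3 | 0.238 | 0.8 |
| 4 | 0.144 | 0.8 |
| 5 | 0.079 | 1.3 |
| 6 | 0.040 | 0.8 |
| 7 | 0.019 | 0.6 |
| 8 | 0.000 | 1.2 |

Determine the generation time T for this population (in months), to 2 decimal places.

2.45

lx·mx: 0, 0.3846, 0.344, 0.1904, 0.1152, 0.1027, 0.032, 0.0114, 0 → R0 = 1.1803
x·lx·mx: 0, 0.3846, 0.688, 0.5712, 0.4608, 0.5135, 0.192, 0.0798, 0 → Σ = 2.8899
T = 2.8899 / 1.1803 = 2.448445… → 2.45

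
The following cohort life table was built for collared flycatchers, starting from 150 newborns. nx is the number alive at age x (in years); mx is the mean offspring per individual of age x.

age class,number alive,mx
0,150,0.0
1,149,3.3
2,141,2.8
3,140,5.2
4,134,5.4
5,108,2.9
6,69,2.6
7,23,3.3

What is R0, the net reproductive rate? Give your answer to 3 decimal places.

19.377

lx = nx/n0 = nx/150: 1, 0.99333…, 0.94, 0.93333…, 0.89333…, 0.72, 0.46, 0.15333…
lx·mx by age: 0, 3.278…, 2.632, 4.853333…, 4.824…, 2.088, 1.196, 0.506…
R0 = Σ lx·mx = 19.377333… → 19.377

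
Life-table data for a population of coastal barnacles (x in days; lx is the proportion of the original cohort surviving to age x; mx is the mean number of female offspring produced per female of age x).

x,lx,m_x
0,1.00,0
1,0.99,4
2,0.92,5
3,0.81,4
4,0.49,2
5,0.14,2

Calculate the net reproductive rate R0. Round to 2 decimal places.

13.06

lx·mx by age: 0, 3.96, 4.6, 3.24, 0.98, 0.28
R0 = Σ lx·mx = 13.06 → 13.06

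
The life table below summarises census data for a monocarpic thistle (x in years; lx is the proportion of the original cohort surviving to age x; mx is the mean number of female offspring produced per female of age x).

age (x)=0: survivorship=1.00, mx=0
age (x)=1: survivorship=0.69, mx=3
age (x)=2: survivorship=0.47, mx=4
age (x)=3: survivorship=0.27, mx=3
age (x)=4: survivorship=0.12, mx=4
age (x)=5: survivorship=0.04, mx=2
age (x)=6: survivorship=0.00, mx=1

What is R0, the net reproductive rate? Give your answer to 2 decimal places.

5.32

lx·mx by age: 0, 2.07, 1.88, 0.81, 0.48, 0.08, 0
R0 = Σ lx·mx = 5.32 → 5.32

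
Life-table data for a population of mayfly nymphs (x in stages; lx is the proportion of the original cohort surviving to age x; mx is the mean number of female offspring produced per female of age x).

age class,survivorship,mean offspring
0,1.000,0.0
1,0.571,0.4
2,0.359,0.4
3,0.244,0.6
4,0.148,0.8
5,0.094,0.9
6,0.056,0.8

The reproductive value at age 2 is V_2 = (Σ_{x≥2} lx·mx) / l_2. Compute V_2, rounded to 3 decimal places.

lx·mx for x ≥ 2: 0.1436, 0.1464, 0.1184, 0.0846, 0.0448 → sum = 0.5378
V_2 = 0.5378 / l_2 = 0.5378 / 0.359 = 1.49805… → 1.498

1.498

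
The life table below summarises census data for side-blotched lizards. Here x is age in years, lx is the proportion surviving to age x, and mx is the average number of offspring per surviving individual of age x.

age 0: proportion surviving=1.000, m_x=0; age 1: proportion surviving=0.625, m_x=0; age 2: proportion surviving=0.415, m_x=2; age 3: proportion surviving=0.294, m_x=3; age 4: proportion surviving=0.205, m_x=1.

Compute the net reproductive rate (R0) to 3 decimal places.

1.917

lx·mx by age: 0, 0, 0.83, 0.882, 0.205
R0 = Σ lx·mx = 1.917 → 1.917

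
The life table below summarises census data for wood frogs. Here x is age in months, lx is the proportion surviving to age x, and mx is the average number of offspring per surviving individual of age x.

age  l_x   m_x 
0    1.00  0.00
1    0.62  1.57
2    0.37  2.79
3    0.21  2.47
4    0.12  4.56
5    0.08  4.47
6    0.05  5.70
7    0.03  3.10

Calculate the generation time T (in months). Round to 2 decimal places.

2.87

lx·mx: 0, 0.9734, 1.0323, 0.5187, 0.5472, 0.3576, 0.285, 0.093 → R0 = 3.8072
x·lx·mx: 0, 0.9734, 2.0646, 1.5561, 2.1888, 1.788, 1.71, 0.651 → Σ = 10.9319
T = 10.9319 / 3.8072 = 2.871375… → 2.87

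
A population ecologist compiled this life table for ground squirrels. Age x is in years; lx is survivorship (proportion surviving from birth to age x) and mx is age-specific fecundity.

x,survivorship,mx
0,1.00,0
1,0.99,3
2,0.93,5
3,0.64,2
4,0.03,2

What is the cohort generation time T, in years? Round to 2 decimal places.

1.82

lx·mx: 0, 2.97, 4.65, 1.28, 0.06 → R0 = 8.96
x·lx·mx: 0, 2.97, 9.3, 3.84, 0.24 → Σ = 16.35
T = 16.35 / 8.96 = 1.824777… → 1.82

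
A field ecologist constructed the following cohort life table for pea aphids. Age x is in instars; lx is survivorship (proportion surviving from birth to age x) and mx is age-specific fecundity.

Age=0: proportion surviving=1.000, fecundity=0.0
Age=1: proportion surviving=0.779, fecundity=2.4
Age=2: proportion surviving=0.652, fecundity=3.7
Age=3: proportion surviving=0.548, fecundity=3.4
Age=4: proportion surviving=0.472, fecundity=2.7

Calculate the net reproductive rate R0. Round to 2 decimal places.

lx·mx by age: 0, 1.8696, 2.4124, 1.8632, 1.2744
R0 = Σ lx·mx = 7.4196 → 7.42

7.42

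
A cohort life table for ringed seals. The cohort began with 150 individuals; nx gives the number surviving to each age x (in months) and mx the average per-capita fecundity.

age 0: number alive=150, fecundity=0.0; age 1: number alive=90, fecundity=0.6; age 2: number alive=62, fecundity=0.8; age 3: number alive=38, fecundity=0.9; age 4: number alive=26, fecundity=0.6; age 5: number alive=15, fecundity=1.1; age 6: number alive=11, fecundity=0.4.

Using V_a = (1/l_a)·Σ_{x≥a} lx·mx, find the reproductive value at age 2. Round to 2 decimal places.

lx = nx/n0 = nx/150: 1, 0.6, 0.41333…, 0.25333…, 0.17333…, 0.1, 0.07333…
lx·mx for x ≥ 2: 0.330667…, 0.228…, 0.104…, 0.11, 0.029333… → sum = 0.802…
V_2 = 0.802… / l_2 = 0.802… / 0.413333… = 1.940323… → 1.94

1.94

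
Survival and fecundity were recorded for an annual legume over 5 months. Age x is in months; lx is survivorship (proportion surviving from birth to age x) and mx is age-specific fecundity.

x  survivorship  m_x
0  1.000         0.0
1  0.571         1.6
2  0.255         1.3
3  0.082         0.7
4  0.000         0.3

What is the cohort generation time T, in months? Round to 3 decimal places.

lx·mx: 0, 0.9136, 0.3315, 0.0574, 0 → R0 = 1.3025
x·lx·mx: 0, 0.9136, 0.663, 0.1722, 0 → Σ = 1.7488
T = 1.7488 / 1.3025 = 1.342649… → 1.343

1.343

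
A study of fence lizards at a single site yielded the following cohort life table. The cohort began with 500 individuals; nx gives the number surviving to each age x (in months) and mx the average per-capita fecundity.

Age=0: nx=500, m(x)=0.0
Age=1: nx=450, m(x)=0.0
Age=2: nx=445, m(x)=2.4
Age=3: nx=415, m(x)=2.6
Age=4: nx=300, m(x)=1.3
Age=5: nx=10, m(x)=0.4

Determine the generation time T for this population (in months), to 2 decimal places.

2.74

lx = nx/n0 = nx/500: 1, 0.9, 0.89, 0.83, 0.6, 0.02
lx·mx: 0, 0, 2.136, 2.158, 0.78, 0.008 → R0 = 5.082
x·lx·mx: 0, 0, 4.272, 6.474, 3.12, 0.04 → Σ = 13.906
T = 13.906 / 5.082 = 2.736324… → 2.74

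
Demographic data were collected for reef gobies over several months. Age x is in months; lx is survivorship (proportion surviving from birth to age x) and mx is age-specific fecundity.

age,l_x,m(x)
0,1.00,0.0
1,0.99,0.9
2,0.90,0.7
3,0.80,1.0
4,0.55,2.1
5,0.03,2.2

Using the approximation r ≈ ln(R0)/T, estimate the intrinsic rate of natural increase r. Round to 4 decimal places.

0.4715

R0 = Σ lx·mx = 0 + 0.891 + 0.63 + 0.8 + 1.155 + 0.066 = 3.542
Σ x·lx·mx = 9.501; T = 9.501/3.542 = 2.68238…
r ≈ ln(R0)/T = ln(3.542)/2.68238… = 0.471481… → 0.4715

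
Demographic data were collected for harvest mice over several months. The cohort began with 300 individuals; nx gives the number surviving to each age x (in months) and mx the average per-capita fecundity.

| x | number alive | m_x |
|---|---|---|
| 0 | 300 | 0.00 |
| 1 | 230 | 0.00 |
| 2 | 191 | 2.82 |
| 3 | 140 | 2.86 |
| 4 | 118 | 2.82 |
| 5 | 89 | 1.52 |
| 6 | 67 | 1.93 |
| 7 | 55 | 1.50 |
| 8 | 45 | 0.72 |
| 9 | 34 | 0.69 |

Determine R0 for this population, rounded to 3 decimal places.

lx = nx/n0 = nx/300: 1, 0.76667…, 0.63667…, 0.46667…, 0.39333…, 0.29667…, 0.22333…, 0.18333…, 0.15, 0.11333…
lx·mx by age: 0, 0, 1.7954…, 1.334667…, 1.1092…, 0.450933…, 0.431033…, 0.275…, 0.108, 0.0782…
R0 = Σ lx·mx = 5.582433… → 5.582

5.582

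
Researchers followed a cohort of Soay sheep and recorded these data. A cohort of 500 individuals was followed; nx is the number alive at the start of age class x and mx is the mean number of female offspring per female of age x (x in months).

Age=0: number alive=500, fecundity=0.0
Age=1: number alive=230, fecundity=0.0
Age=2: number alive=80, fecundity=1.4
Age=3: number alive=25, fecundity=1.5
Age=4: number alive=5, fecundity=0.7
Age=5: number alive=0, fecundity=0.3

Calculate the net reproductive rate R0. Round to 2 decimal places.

lx = nx/n0 = nx/500: 1, 0.46, 0.16, 0.05, 0.01, 0
lx·mx by age: 0, 0, 0.224, 0.075, 0.007, 0
R0 = Σ lx·mx = 0.306 → 0.31

0.31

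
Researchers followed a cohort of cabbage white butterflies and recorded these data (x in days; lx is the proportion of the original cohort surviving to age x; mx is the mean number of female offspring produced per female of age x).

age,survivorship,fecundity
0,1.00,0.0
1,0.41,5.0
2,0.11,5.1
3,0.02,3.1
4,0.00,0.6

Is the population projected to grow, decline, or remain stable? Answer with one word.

R0 = Σ lx·mx = 0 + 2.05 + 0.561 + 0.062 + 0 = 2.673
R0 > 1, so the population is growing.

growing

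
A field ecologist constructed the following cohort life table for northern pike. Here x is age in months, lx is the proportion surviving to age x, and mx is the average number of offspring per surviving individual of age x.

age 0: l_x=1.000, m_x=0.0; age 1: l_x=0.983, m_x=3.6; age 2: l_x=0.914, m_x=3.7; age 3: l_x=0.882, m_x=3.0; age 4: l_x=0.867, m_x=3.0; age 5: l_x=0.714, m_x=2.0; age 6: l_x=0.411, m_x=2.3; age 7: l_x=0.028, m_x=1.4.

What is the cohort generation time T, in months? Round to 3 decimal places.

lx·mx: 0, 3.5388, 3.3818, 2.646, 2.601, 1.428, 0.9453, 0.0392 → R0 = 14.5801
x·lx·mx: 0, 3.5388, 6.7636, 7.938, 10.404, 7.14, 5.6718, 0.2744 → Σ = 41.7306
T = 41.7306 / 14.5801 = 2.862161… → 2.862

2.862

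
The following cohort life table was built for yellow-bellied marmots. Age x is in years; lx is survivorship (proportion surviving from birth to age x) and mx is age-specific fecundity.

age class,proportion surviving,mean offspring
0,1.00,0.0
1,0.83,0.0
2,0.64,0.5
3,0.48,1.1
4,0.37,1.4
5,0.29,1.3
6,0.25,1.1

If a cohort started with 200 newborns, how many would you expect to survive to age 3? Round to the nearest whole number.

Expected survivors = N0 · l_3 = 200 × 0.48 = 96 → 96

96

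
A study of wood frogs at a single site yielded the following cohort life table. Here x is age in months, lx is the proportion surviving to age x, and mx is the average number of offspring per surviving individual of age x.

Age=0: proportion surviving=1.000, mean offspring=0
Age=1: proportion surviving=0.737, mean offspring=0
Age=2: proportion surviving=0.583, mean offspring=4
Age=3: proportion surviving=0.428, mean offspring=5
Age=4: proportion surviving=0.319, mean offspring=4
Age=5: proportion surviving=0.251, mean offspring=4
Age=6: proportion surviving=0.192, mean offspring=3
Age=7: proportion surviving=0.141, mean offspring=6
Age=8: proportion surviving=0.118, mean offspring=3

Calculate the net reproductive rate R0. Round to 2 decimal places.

8.53

lx·mx by age: 0, 0, 2.332, 2.14, 1.276, 1.004, 0.576, 0.846, 0.354
R0 = Σ lx·mx = 8.528 → 8.53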